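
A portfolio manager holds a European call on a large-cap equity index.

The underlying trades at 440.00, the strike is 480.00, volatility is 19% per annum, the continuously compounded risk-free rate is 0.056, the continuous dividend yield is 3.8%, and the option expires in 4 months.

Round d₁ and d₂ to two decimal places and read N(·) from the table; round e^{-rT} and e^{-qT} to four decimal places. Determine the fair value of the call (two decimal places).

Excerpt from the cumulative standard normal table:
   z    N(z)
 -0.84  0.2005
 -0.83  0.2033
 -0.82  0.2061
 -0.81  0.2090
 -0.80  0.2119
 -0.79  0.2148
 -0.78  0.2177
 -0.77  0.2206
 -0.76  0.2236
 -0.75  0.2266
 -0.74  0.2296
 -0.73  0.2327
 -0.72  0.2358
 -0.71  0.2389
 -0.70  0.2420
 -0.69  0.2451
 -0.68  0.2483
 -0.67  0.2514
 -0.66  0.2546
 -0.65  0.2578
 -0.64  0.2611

T = 0.3333;  σ√T = 0.1097
ln(S/K) + (r − q + σ²/2)T = ln(440/480) + (0.056 − 0.038 + 0.19²/2)·0.3333 = -0.0870 + 0.0120 = -0.0750
d₁ = -0.0750 / 0.1097 = -0.6837 ≈ -0.68
d₂ = d₁ − σ√T = -0.6837 − 0.1097 = -0.7934 ≈ -0.79
e^(−qT) = e^(−0.038·0.3333) = 0.9874;  e^(−rT) = e^(−0.056·0.3333) = 0.9815
N(d₁) = N(-0.68) = 0.2483;  N(d₂) = N(-0.79) = 0.2148
C = 440·0.9874·0.2483 − 480·0.9815·0.2148 = 107.8754 − 101.1966 = 6.6788

6.68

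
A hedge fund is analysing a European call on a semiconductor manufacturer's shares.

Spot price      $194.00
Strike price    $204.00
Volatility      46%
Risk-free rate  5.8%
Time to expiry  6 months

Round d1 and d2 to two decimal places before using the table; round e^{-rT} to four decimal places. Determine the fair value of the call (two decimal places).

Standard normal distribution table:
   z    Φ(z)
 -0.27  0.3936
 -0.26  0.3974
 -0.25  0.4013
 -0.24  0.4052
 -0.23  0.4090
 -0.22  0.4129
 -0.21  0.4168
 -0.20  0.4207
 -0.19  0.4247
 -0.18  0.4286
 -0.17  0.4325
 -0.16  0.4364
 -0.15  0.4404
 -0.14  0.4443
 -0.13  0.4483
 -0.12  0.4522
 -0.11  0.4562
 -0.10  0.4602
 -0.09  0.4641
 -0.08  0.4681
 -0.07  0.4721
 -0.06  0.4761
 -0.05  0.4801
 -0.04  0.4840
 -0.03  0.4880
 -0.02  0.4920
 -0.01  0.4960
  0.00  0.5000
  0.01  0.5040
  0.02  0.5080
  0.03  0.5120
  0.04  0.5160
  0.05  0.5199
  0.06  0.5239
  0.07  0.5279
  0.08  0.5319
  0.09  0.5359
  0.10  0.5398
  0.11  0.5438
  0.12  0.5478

$23.67

T = 0.5;  σ√T = 0.3253
d₁ = [ln(194/204) + (0.058 + 0.46²/2)·0.5] / 0.3253 = [-0.0503 + 0.0819] / 0.3253 = 0.0973 ≈ 0.10
d₂ = d₁ − σ√T = 0.0973 − 0.3253 = -0.2280 ≈ -0.23
exp(−rT) = exp(−0.058·0.5) = 0.9714
N(d₁) = N(0.10) = 0.5398;  N(d₂) = N(-0.23) = 0.4090
C = 194·0.5398 − 204·0.9714·0.4090 = 104.7212 − 81.0497 = 23.6715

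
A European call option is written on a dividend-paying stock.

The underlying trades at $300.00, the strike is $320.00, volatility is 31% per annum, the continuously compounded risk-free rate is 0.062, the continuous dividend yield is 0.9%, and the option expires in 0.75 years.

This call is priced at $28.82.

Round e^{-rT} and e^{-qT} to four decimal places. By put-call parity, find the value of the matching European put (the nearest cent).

$36.30

exp(−qT) = exp(−0.009·0.75) = 0.9933;  exp(−rT) = exp(−0.062·0.75) = 0.9546
Put-call parity: C − P = S·e^(−qT) − K·e^(−rT) = 300·0.9933 − 320·0.9546 = 297.9900 − 305.4720 = -7.4820
P = C − (C − P) = 28.82 − (-7.4820) = 36.3020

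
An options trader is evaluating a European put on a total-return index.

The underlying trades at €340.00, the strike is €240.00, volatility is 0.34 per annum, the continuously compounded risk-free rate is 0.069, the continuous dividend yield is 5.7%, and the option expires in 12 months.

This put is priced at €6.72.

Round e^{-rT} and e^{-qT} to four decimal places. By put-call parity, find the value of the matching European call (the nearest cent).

€103.89

exp(−qT) = exp(−0.057·1) = 0.9446;  exp(−rT) = exp(−0.069·1) = 0.9333
Put-call parity: C − P = S·e^(−qT) − K·e^(−rT) = 340·0.9446 − 240·0.9333 = 321.1640 − 223.9920 = 97.1720
C = P + (C − P) = 6.72 + (97.1720) = 103.8920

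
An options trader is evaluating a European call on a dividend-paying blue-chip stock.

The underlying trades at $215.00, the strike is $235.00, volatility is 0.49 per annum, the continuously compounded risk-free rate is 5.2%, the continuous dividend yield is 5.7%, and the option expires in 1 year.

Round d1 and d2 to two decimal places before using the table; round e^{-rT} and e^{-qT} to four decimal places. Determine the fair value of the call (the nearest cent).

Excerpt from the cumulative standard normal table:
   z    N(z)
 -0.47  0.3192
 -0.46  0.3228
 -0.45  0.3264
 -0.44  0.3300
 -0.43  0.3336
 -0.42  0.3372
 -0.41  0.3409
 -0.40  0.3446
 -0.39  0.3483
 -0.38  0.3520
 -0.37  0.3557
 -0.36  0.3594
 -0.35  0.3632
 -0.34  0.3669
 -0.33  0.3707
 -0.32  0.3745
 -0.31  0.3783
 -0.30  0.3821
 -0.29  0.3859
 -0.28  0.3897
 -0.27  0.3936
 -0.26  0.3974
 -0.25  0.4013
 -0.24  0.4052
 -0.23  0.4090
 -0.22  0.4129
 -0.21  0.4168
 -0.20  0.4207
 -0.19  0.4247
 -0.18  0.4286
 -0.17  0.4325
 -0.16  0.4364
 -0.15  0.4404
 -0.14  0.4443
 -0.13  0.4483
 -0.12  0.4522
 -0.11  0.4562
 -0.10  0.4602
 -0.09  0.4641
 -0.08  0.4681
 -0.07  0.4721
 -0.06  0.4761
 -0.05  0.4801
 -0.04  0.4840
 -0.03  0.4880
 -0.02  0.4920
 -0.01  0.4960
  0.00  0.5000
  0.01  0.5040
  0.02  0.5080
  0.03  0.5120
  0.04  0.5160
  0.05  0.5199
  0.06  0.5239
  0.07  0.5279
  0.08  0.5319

$31.97

σ√T = 0.49 × 1.0000 = 0.4900
ln(S/K) + (r − q + σ²/2)T = ln(215/235) + (0.052 − 0.057 + 0.49²/2)·1 = -0.0889 + 0.1150 = 0.0261
d₁ = 0.0261 / 0.4900 = 0.0533 → 0.05
d₂ = d₁ − σ√T = 0.0533 − 0.4900 = -0.4367 → -0.44
exp(−qT) = exp(−0.057·1) = 0.9446;  exp(−rT) = exp(−0.052·1) = 0.9493
N(d₁) = N(0.05) = 0.5199;  N(d₂) = N(-0.44) = 0.3300
C = 215·0.9446·0.5199 − 235·0.9493·0.3300 = 105.5860 − 73.6182 = 31.9678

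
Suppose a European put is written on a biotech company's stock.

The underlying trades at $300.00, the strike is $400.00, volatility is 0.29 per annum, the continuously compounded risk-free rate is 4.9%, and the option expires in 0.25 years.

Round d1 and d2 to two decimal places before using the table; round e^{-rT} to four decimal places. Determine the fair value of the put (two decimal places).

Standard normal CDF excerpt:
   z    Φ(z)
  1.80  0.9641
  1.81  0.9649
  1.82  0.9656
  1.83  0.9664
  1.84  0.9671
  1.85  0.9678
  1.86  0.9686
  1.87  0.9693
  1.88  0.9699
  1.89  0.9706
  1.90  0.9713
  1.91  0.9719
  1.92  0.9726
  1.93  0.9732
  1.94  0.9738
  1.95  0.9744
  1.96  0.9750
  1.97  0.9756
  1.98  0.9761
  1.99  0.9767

$95.56

T = 0.25;  σ√T = 0.1450
d₁ = [ln(300/400) + (0.049 + 0.29²/2)·0.25] / 0.1450 = [-0.2877 + 0.0228] / 0.1450 = -1.8270 which rounds to -1.83
d₂ = d₁ − σ√T = -1.8270 − 0.1450 = -1.9720 which rounds to -1.97
exp(−rT) = exp(−0.049·0.25) = 0.9878
N(−d₂) = N(1.97) = 0.9756;  N(−d₁) = N(1.83) = 0.9664
P = 400·0.9878·0.9756 − 300·0.9664 = 385.4791 − 289.9200 = 95.5591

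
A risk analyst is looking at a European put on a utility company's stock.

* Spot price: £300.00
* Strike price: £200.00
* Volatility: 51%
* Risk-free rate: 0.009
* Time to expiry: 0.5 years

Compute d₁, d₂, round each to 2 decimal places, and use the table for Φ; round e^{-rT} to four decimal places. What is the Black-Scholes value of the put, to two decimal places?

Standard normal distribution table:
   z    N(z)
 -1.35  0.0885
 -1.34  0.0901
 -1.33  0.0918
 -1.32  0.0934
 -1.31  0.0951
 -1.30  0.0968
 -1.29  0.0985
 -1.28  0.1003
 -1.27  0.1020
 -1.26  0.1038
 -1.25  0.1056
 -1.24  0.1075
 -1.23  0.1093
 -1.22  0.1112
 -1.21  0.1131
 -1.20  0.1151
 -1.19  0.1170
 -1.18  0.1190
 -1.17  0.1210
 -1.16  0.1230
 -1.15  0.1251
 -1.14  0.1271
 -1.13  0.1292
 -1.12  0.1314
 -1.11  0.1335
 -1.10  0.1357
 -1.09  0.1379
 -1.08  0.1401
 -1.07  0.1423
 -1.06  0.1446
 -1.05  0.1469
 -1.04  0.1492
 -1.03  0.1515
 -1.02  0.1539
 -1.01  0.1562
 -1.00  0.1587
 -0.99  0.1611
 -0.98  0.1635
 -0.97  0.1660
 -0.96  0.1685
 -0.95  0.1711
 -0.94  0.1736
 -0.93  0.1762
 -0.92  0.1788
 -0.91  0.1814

£5.53

σ√T = 0.51 × 0.7071 = 0.3606
d₁ = [ln(300/200) + (0.009 + ½·0.51²)·0.5] / (σ√T) = (0.4055 + 0.0695) / 0.3606 = 1.3171 ≈ 1.32
d₂ = 1.3171 − 0.3606 = 0.9565 ≈ 0.96
exp(−rT) = exp(−0.009·0.5) = 0.9955
P = 200·0.9955·N(-0.96) − 300·N(-1.32) = 200·0.9955·0.1685 − 300·0.0934 = 33.5484 − 28.0200 = 5.5284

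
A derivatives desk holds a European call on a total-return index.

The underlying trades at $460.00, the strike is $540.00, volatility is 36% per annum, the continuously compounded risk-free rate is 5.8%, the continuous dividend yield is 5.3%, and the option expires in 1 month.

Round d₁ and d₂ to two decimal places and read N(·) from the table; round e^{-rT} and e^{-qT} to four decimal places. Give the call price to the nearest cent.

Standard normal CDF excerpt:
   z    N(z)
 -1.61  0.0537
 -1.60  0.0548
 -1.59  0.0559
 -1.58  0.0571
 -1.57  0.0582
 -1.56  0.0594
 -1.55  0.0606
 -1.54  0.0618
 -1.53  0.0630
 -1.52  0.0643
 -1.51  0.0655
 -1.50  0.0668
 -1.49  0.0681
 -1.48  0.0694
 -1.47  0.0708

T = 0.08333;  σ√T = 0.1039
ln(S/K) + (r − q + σ²/2)T = ln(460/540) + (0.058 − 0.053 + 0.36²/2)·0.08333 = -0.1603 + 0.0058 = -0.1545
d₁ = -0.1545 / 0.1039 = -1.4869 which rounds to -1.49
d₂ = d₁ − σ√T = -1.4869 − 0.1039 = -1.5909 which rounds to -1.59
e^(−qT) = e^(−0.053·0.08333) = 0.9956;  e^(−rT) = e^(−0.058·0.08333) = 0.9952
N(d₁) = N(-1.49) = 0.0681;  N(d₂) = N(-1.59) = 0.0559
C = 460·0.9956·0.0681 − 540·0.9952·0.0559 = 31.1882 − 30.0411 = 1.1471

$1.15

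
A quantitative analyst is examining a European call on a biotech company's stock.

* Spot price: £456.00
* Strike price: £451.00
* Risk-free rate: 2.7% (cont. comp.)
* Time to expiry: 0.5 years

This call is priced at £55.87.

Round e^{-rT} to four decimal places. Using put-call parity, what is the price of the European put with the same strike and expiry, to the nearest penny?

exp(−rT) = exp(−0.027·0.5) = 0.9866
Put-call parity: C − P = S − K·e^(−rT) = 456 − 451·0.9866 = 456 − 444.9566 = 11.0434
P = C − (C − P) = 55.87 − (11.0434) = 44.8266

£44.83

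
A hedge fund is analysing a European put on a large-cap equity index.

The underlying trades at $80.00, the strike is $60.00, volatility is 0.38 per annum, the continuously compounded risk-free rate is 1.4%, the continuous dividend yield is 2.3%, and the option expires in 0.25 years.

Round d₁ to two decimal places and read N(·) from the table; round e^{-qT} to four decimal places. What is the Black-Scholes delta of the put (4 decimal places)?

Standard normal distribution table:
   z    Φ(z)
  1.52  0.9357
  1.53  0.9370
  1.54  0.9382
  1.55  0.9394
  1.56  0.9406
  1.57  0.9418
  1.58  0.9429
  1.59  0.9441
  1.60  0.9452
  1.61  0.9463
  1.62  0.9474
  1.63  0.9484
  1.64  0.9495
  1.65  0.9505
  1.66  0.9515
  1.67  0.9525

-0.0545

T = 0.25;  σ√T = 0.1900
d₁ = [ln(80/60) + (0.014 − 0.023 + ½·0.38²)·0.25] / (σ√T) = (0.2877 + 0.0158) / 0.1900 = 1.5973 ⇒ 1.60
N(d₁) = N(1.60) = 0.9452
Δ_put = e^(−qT)·(N(d₁) − 1) = 0.9943·(0.9452 − 1) = -0.0545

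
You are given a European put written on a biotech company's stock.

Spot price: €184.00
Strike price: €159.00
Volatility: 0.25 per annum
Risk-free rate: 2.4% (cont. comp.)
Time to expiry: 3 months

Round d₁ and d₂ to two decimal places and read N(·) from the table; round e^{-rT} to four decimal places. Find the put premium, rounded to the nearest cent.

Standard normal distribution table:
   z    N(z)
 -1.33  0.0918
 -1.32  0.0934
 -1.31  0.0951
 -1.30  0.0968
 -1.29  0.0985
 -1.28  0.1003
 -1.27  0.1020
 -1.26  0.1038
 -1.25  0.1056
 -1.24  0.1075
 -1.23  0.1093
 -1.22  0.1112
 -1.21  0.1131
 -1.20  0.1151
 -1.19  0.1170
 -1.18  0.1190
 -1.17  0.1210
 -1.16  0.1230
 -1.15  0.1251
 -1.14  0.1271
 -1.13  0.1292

€1.32

T = 0.25;  σ√T = 0.1250
ln(S/K) + (r + σ²/2)T = ln(184/159) + (0.024 + 0.25²/2)·0.25 = 0.1460 + 0.0138 = 0.1598
d₁ = 0.1598 / 0.1250 = 1.2788 ⇒ 1.28
d₂ = d₁ − σ√T = 1.2788 − 0.1250 = 1.1538 ⇒ 1.15
exp(−rT) = exp(−0.024·0.25) = 0.9940
P = 159·0.9940·N(-1.15) − 184·N(-1.28) = 159·0.9940·0.1251 − 184·0.1003 = 19.7716 − 18.4552 = 1.3164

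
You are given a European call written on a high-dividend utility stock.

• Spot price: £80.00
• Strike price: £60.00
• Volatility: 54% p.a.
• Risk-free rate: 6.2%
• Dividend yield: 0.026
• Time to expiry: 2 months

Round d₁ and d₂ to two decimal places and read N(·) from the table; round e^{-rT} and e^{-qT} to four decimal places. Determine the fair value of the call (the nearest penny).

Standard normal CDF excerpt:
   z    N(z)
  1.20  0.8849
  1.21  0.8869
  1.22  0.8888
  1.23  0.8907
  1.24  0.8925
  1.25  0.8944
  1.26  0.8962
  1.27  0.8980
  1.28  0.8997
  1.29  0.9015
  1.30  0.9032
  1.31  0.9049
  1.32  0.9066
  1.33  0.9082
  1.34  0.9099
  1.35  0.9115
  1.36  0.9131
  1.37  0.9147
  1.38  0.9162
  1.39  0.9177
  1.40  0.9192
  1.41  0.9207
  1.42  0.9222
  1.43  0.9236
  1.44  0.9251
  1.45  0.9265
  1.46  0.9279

T = 0.1667;  σ√T = 0.2205
d₁ = [ln(80/60) + (0.062 − 0.026 + 0.54²/2)·0.1667] / 0.2205 = [0.2877 + 0.0303] / 0.2205 = 1.4424 → 1.44
d₂ = d₁ − σ√T = 1.4424 − 0.2205 = 1.2219 → 1.22
e^(−qT) = e^(−0.026·0.1667) = 0.9957;  e^(−rT) = e^(−0.062·0.1667) = 0.9897
C = 80·0.9957·N(1.44) − 60·0.9897·N(1.22) = 80·0.9957·0.9251 − 60·0.9897·0.8888 = 73.6898 − 52.7787 = 20.9110

£20.91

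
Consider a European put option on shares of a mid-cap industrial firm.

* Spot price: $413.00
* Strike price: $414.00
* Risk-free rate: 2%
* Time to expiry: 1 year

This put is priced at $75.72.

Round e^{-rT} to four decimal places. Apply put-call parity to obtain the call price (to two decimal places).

e^(−rT) = e^(−0.02·1) = 0.9802
Put-call parity: C − P = S − K·e^(−rT) = 413 − 414·0.9802 = 413 − 405.8028 = 7.1972
C = P + (C − P) = 75.72 + (7.1972) = 82.9172

$82.92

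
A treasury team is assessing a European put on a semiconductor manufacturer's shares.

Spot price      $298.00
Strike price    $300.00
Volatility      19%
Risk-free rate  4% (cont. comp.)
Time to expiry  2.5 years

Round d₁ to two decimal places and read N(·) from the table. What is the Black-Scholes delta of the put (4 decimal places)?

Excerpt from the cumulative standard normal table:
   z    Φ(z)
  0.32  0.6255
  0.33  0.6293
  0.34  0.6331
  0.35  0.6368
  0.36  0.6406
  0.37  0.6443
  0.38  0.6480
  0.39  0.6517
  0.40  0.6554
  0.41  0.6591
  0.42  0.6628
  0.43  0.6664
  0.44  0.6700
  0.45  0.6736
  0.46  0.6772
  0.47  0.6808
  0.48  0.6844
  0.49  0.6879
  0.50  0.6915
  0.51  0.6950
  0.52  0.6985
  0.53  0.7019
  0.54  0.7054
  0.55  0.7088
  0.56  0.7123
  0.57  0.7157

T = 2.5;  σ√T = 0.3004
d₁ = [ln(298/300) + (0.04 + 0.19²/2)·2.5] / 0.3004 = [-0.0067 + 0.1451] / 0.3004 = 0.4608 → 0.46
N(d₁) = N(0.46) = 0.6772
Δ_put = N(d₁) − 1 = 0.6772 − 1 = -0.3228

-0.3228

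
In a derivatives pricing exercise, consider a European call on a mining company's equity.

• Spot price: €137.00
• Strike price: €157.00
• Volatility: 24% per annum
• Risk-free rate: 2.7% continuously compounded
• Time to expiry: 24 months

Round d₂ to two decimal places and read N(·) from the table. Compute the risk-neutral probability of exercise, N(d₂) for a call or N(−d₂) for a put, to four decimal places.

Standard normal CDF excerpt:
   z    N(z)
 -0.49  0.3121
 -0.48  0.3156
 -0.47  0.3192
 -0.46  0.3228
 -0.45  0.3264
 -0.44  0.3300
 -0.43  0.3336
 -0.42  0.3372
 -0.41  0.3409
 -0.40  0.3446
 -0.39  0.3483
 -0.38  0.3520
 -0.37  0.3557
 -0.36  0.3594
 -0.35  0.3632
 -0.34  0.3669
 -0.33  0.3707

σ√T = 0.24 × 1.4142 = 0.3394
ln(S/K) + (r + σ²/2)T = ln(137/157) + (0.027 + 0.24²/2)·2 = -0.1363 + 0.1116 = -0.0247
d₁ = -0.0247 / 0.3394 = -0.0727 ⇒ -0.07
d₂ = d₁ − σ√T = -0.0727 − 0.3394 = -0.4121 ⇒ -0.41
Risk-neutral Pr[S_T > K] = N(d₂) = N(-0.41) = 0.3409

0.3409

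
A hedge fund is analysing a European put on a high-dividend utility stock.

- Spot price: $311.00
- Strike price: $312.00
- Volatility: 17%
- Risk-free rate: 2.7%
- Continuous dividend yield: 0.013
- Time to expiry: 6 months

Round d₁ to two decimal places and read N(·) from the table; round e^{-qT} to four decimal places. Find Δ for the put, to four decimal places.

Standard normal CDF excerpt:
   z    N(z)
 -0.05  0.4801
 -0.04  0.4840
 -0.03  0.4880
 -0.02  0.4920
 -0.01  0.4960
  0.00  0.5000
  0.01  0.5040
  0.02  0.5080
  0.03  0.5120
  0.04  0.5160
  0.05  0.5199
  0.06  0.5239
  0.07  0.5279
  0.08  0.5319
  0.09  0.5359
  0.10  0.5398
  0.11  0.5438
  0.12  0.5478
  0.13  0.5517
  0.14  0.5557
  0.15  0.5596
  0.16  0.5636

-0.4611

σ√T = 0.17 × 0.7071 = 0.1202
ln(S/K) + (r − q + σ²/2)T = ln(311/312) + (0.027 − 0.013 + 0.17²/2)·0.5 = -0.0032 + 0.0142 = 0.0110
d₁ = 0.0110 / 0.1202 = 0.0916 → 0.09
N(d₁) = N(0.09) = 0.5359
Δ_put = e^(−qT)·(N(d₁) − 1) = 0.9935·(0.5359 − 1) = -0.4611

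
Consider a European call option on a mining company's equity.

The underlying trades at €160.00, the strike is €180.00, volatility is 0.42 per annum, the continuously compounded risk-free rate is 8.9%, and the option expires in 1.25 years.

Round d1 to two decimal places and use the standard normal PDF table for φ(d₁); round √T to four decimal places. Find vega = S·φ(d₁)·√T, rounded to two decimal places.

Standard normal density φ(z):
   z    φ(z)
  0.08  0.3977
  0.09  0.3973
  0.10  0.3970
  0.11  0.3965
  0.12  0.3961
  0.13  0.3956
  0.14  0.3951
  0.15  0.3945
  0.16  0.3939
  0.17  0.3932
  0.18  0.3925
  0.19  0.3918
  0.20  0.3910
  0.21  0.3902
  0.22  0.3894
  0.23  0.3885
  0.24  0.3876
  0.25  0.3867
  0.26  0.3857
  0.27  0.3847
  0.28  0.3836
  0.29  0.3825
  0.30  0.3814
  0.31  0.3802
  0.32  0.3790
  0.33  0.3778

69.66

T = 1.25;  σ√T = 0.4696
d₁ = [ln(160/180) + (0.089 + 0.42²/2)·1.25] / 0.4696 = [-0.1178 + 0.2215] / 0.4696 = 0.2209 ≈ 0.22
√T = √1.25 = 1.1180
φ(d₁) = φ(0.22) = 0.3894
vega = S·φ(d₁)·√T = 160·0.3894·1.1180 = 69.6559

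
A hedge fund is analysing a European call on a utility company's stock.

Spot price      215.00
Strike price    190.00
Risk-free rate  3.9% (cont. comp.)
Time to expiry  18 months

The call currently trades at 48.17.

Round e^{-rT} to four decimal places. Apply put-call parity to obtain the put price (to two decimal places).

e^(−rT) = e^(−0.039·1.5) = 0.9432
Put-call parity: C − P = S − K·e^(−rT) = 215 − 190·0.9432 = 215 − 179.2080 = 35.7920
P = C − (C − P) = 48.17 − (35.7920) = 12.3780

12.38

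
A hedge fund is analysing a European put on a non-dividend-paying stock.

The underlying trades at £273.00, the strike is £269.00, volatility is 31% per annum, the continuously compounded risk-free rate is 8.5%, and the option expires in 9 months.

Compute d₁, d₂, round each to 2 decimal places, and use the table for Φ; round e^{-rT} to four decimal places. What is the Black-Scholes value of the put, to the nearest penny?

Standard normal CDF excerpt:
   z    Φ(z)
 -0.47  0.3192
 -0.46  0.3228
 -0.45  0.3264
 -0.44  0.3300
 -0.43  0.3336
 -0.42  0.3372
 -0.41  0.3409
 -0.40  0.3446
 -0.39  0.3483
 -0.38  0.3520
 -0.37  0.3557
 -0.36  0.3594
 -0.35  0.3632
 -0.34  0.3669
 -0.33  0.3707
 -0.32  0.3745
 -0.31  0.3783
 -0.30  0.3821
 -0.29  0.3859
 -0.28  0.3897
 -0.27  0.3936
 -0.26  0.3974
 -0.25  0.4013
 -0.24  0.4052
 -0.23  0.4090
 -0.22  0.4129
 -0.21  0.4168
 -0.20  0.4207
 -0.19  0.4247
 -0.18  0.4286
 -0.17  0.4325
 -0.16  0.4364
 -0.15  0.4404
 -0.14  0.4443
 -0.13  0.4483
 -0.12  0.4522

£19.06

σ√T = 0.31·√0.75 = 0.2685
ln(S/K) + (r + σ²/2)T = ln(273/269) + (0.085 + 0.31²/2)·0.75 = 0.0148 + 0.0998 = 0.1145
d₁ = 0.1145 / 0.2685 = 0.4267 which rounds to 0.43
d₂ = d₁ − σ√T = 0.4267 − 0.2685 = 0.1582 which rounds to 0.16
e^(−rT) = e^(−0.085·0.75) = 0.9382
P = 269·0.9382·N(-0.16) − 273·N(-0.43) = 269·0.9382·0.4364 − 273·0.3336 = 110.1368 − 91.0728 = 19.0640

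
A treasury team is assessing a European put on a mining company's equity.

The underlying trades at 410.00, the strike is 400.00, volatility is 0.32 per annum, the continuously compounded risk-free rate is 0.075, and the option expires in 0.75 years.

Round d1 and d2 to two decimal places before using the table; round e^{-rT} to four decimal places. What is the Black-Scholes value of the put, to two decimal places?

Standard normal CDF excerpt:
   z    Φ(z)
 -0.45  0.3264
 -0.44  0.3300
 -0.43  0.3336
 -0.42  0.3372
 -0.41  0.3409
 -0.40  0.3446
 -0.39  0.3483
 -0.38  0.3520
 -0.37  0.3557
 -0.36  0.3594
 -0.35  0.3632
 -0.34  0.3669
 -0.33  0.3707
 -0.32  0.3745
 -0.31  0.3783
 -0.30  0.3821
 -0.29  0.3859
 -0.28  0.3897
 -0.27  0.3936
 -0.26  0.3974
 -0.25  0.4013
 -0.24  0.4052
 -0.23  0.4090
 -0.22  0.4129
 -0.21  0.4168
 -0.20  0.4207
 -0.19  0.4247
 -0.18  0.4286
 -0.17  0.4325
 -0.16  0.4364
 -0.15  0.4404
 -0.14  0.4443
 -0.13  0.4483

σ√T = 0.32·√0.75 = 0.2771
d₁ = [ln(410/400) + (0.075 + ½·0.32²)·0.75] / (σ√T) = (0.0247 + 0.0947) / 0.2771 = 0.4306 ⇒ 0.43
d₂ = 0.4306 − 0.2771 = 0.1535 ⇒ 0.15
e^(−rT) = e^(−0.075·0.75) = 0.9453
P = 400·0.9453·N(-0.15) − 410·N(-0.43) = 400·0.9453·0.4404 − 410·0.3336 = 166.5240 − 136.7760 = 29.7480

29.75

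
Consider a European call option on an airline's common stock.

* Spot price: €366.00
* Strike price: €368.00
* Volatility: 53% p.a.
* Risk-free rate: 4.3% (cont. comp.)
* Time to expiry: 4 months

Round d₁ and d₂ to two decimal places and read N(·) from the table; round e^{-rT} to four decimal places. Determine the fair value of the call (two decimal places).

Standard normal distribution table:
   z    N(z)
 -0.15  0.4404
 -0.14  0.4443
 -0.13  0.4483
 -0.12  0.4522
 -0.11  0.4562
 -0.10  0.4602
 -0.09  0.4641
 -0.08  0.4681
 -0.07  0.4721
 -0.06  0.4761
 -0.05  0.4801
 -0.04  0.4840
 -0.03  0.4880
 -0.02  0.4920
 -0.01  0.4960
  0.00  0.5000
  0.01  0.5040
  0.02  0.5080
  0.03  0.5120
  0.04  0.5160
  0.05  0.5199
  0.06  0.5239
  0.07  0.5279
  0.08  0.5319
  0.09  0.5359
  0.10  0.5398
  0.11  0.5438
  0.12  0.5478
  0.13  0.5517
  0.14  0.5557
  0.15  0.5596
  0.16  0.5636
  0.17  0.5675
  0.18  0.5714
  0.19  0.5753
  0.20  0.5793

T = 0.3333;  σ√T = 0.3060
d₁ = [ln(366/368) + (0.043 + ½·0.53²)·0.3333] / (σ√T) = (-0.0054 + 0.0611) / 0.3060 = 0.1820 which rounds to 0.18
d₂ = 0.1820 − 0.3060 = -0.1240 which rounds to -0.12
e^(−rT) = e^(−0.043·0.3333) = 0.9858
C = 366·N(0.18) − 368·0.9858·N(-0.12) = 366·0.5714 − 368·0.9858·0.4522 = 209.1324 − 164.0466 = 45.0858

€45.09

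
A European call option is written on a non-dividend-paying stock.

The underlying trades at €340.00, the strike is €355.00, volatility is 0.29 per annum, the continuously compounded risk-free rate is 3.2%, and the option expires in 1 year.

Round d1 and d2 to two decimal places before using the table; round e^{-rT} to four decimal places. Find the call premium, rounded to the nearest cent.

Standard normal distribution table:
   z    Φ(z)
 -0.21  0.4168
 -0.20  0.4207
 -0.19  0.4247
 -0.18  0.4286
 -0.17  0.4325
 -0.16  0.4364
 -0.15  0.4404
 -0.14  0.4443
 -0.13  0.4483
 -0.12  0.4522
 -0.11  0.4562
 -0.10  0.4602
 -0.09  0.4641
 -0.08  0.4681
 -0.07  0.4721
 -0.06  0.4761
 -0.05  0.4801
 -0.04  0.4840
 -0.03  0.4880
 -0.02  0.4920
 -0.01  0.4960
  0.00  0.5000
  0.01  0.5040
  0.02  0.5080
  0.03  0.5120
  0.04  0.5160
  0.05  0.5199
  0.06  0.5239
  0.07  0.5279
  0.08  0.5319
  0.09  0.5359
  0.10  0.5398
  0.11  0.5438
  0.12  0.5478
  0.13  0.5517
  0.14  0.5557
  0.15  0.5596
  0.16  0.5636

σ√T = 0.29·√1 = 0.2900
d₁ = [ln(340/355) + (0.032 + ½·0.29²)·1] / (σ√T) = (-0.0432 + 0.0741) / 0.2900 = 0.1065 which rounds to 0.11
d₂ = 0.1065 − 0.2900 = -0.1835 which rounds to -0.18
e^(−rT) = e^(−0.032·1) = 0.9685
N(d₁) = N(0.11) = 0.5438;  N(d₂) = N(-0.18) = 0.4286
C = 340·0.5438 − 355·0.9685·0.4286 = 184.8920 − 147.3602 = 37.5318

€37.53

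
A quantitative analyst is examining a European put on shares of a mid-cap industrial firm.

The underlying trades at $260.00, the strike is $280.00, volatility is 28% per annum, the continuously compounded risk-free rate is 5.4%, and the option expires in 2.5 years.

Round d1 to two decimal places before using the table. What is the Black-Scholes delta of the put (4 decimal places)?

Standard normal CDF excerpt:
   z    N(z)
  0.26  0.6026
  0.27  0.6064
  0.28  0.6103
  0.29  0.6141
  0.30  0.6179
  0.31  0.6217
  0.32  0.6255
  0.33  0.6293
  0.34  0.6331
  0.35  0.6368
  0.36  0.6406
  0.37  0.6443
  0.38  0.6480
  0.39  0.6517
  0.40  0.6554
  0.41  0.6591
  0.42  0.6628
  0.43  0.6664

-0.3594

T = 2.5;  σ√T = 0.4427
d₁ = [ln(260/280) + (0.054 + ½·0.28²)·2.5] / (σ√T) = (-0.0741 + 0.2330) / 0.4427 = 0.3589 → 0.36
N(d₁) = N(0.36) = 0.6406
Δ_put = N(d₁) − 1 = 0.6406 − 1 = -0.3594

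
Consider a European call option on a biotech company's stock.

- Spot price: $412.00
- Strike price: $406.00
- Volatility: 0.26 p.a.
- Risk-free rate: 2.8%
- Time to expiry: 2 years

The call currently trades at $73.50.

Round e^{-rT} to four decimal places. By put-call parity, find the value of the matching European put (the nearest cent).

exp(−rT) = exp(−0.028·2) = 0.9455
Put-call parity: C − P = S − K·e^(−rT) = 412 − 406·0.9455 = 412 − 383.8730 = 28.1270
P = C − (C − P) = 73.50 − (28.1270) = 45.3730

$45.37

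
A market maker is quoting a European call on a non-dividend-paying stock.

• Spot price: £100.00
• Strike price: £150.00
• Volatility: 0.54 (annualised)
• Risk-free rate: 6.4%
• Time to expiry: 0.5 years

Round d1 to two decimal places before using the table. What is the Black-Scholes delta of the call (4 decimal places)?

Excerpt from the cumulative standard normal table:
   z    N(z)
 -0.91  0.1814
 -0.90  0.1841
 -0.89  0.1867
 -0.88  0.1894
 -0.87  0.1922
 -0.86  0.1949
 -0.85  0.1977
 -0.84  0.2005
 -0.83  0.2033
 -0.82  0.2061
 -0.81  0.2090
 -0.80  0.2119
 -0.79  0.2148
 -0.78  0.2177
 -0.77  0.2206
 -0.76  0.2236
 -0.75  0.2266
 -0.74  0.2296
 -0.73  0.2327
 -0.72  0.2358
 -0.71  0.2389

T = 0.5;  σ√T = 0.3818
d₁ = [ln(100/150) + (0.064 + ½·0.54²)·0.5] / (σ√T) = (-0.4055 + 0.1049) / 0.3818 = -0.7872 which rounds to -0.79
N(d₁) = N(-0.79) = 0.2148
Δ_call = N(d₁) = 0.2148

0.2148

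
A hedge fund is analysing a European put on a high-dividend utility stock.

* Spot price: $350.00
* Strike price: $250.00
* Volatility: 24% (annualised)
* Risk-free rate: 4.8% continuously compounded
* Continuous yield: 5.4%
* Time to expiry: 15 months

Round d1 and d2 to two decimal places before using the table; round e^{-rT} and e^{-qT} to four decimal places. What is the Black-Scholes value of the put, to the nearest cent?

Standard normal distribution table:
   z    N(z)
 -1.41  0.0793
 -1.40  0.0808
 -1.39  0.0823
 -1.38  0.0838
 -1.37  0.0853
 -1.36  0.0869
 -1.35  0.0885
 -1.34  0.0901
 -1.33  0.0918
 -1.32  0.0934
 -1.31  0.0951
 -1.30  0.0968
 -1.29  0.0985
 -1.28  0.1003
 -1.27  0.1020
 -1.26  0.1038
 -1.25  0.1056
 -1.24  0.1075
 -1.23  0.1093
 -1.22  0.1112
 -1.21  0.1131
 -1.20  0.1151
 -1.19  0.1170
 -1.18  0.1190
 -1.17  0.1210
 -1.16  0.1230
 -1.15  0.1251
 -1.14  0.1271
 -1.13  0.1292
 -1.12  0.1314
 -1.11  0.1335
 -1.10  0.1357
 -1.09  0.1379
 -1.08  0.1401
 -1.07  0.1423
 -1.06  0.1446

σ√T = 0.24·√1.25 = 0.2683
ln(S/K) + (r − q + σ²/2)T = ln(350/250) + (0.048 − 0.054 + 0.24²/2)·1.25 = 0.3365 + 0.0285 = 0.3650
d₁ = 0.3650 / 0.2683 = 1.3602 ≈ 1.36
d₂ = d₁ − σ√T = 1.3602 − 0.2683 = 1.0918 ≈ 1.09
e^(−qT) = e^(−0.054·1.25) = 0.9347;  e^(−rT) = e^(−0.048·1.25) = 0.9418
P = 250·0.9418·N(-1.09) − 350·0.9347·N(-1.36) = 250·0.9418·0.1379 − 350·0.9347·0.0869 = 32.4686 − 28.4289 = 4.0397

$4.04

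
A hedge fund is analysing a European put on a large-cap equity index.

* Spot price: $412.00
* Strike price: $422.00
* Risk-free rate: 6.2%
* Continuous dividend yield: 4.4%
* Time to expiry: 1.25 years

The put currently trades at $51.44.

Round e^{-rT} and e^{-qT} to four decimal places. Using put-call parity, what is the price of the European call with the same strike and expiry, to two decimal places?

e^(−qT) = e^(−0.044·1.25) = 0.9465;  e^(−rT) = e^(−0.062·1.25) = 0.9254
Put-call parity: C − P = S·e^(−qT) − K·e^(−rT) = 412·0.9465 − 422·0.9254 = 389.9580 − 390.5188 = -0.5608
C = P + (C − P) = 51.44 + (-0.5608) = 50.8792

$50.88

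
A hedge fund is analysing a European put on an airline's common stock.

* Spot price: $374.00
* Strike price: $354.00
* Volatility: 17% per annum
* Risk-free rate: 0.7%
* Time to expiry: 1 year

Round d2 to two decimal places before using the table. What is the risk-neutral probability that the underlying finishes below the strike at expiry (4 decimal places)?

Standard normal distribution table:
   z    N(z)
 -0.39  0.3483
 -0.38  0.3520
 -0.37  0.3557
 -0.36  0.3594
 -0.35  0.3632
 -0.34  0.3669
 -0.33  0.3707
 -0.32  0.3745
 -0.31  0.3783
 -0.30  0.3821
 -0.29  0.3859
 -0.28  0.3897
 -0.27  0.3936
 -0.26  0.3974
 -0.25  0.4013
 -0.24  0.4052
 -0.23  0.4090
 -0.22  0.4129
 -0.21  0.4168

σ√T = 0.17 × 1.0000 = 0.1700
ln(S/K) + (r + σ²/2)T = ln(374/354) + (0.007 + 0.17²/2)·1 = 0.0550 + 0.0215 = 0.0764
d₁ = 0.0764 / 0.1700 = 0.4495 ≈ 0.45
d₂ = d₁ − σ√T = 0.4495 − 0.1700 = 0.2795 ≈ 0.28
Risk-neutral Pr[S_T < K] = N(−d₂) = N(-0.28) = 0.3897

0.3897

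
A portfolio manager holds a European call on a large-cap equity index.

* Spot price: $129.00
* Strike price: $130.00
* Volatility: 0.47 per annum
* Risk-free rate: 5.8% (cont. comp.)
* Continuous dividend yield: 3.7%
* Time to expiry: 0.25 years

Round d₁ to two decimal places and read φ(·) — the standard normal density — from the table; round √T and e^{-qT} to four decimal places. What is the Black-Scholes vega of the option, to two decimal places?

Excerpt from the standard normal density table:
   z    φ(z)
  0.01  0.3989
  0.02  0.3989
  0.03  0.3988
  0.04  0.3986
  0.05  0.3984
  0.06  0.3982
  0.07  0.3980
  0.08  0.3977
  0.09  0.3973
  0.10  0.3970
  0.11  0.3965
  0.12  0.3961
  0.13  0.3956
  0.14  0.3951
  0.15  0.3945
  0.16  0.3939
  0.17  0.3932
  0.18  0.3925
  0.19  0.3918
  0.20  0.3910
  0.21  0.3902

25.34

T = 0.25;  σ√T = 0.2350
d₁ = [ln(129/130) + (0.058 − 0.037 + 0.47²/2)·0.25] / 0.2350 = [-0.0077 + 0.0329] / 0.2350 = 0.1070 → 0.11
√T = √0.25 = 0.5000
φ(d₁) = φ(0.11) = 0.3965
e^(−qT) = e^(−0.037·0.25) = 0.9908
vega = S·e^(−qT)·φ(d₁)·√T = 129·0.9908·0.3965·0.5000 = 25.3390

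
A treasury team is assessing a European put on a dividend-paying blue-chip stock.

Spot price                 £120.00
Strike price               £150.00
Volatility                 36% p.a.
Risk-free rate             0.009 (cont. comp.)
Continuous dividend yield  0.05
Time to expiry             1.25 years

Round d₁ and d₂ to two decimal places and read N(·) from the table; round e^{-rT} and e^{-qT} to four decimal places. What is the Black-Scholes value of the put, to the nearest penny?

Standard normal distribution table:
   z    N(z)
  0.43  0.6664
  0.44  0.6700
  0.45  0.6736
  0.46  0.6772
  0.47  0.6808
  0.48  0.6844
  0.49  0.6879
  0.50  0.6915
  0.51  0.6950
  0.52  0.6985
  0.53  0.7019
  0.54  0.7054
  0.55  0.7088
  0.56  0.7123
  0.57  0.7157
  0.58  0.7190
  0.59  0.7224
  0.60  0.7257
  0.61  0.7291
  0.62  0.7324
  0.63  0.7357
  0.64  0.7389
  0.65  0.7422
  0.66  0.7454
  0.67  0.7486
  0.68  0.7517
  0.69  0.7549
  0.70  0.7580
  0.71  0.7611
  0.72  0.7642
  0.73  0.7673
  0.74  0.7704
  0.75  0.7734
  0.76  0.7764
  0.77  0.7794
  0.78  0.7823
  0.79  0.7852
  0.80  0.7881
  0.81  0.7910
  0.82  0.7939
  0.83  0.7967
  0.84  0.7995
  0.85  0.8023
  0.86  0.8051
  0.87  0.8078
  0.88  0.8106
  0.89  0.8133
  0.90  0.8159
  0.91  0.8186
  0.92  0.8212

σ√T = 0.36 × 1.1180 = 0.4025
d₁ = [ln(120/150) + (0.009 − 0.05 + 0.36²/2)·1.25] / 0.4025 = [-0.2231 + 0.0297] / 0.4025 = -0.4805 which rounds to -0.48
d₂ = d₁ − σ√T = -0.4805 − 0.4025 = -0.8830 which rounds to -0.88
e^(−qT) = e^(−0.05·1.25) = 0.9394;  e^(−rT) = e^(−0.009·1.25) = 0.9888
P = 150·0.9888·N(0.88) − 120·0.9394·N(0.48) = 150·0.9888·0.8106 − 120·0.9394·0.6844 = 120.2282 − 77.1510 = 43.0771

£43.08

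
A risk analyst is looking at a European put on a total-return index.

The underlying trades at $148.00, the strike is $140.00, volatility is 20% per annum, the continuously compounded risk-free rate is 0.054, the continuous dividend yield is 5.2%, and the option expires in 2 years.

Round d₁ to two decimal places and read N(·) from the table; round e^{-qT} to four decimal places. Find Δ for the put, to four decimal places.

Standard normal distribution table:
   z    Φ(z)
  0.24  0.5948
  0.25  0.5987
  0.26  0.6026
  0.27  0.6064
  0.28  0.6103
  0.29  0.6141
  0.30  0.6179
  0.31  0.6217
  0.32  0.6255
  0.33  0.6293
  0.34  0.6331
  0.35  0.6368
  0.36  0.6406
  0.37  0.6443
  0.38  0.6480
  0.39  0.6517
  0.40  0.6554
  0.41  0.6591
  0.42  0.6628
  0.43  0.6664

σ√T = 0.2 × 1.4142 = 0.2828
d₁ = [ln(148/140) + (0.054 − 0.052 + 0.2²/2)·2] / 0.2828 = [0.0556 + 0.0440] / 0.2828 = 0.3520 → 0.35
N(d₁) = N(0.35) = 0.6368
Δ_put = exp(−qT)·(N(d₁) − 1) = 0.9012·(0.6368 − 1) = -0.3273

-0.3273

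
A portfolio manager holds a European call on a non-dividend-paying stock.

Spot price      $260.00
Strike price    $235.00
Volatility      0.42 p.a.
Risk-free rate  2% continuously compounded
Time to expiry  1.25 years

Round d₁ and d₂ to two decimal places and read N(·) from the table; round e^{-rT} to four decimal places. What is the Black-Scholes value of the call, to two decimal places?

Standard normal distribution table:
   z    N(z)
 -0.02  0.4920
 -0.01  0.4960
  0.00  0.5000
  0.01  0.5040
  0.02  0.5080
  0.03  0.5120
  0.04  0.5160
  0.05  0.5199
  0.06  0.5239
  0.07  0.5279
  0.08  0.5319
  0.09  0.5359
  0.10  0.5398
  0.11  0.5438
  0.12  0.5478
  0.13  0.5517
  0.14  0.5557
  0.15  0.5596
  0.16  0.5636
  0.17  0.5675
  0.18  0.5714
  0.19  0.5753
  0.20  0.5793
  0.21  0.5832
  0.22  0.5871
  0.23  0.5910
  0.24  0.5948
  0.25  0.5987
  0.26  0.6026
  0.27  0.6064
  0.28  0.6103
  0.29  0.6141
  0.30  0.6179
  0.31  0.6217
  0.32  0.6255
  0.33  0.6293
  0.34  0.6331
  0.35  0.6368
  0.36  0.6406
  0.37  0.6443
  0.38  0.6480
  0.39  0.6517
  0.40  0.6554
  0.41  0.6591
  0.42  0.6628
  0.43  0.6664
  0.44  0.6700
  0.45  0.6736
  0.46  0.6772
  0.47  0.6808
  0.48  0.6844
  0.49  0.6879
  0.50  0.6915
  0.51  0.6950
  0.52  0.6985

T = 1.25;  σ√T = 0.4696
d₁ = [ln(260/235) + (0.02 + 0.42²/2)·1.25] / 0.4696 = [0.1011 + 0.1352] / 0.4696 = 0.5033 which rounds to 0.50
d₂ = d₁ − σ√T = 0.5033 − 0.4696 = 0.0337 which rounds to 0.03
e^(−rT) = e^(−0.02·1.25) = 0.9753
N(d₁) = N(0.50) = 0.6915;  N(d₂) = N(0.03) = 0.5120
C = 260·0.6915 − 235·0.9753·0.5120 = 179.7900 − 117.3481 = 62.4419

$62.44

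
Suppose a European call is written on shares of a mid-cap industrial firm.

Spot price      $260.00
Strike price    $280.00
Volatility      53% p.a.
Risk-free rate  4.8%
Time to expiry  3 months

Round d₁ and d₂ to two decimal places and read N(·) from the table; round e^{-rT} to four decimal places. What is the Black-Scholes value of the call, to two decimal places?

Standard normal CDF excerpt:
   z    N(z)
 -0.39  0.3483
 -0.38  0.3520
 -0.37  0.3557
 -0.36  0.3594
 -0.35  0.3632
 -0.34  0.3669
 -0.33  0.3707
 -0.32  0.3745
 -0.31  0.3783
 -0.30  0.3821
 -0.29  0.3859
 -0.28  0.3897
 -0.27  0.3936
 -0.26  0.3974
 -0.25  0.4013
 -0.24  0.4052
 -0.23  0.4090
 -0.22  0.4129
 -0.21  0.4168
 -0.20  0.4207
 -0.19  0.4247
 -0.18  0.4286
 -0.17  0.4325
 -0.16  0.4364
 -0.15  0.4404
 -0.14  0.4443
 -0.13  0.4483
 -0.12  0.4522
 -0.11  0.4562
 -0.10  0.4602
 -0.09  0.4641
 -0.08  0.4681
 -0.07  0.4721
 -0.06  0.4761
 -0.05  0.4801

σ√T = 0.53·√0.25 = 0.2650
ln(S/K) + (r + σ²/2)T = ln(260/280) + (0.048 + 0.53²/2)·0.25 = -0.0741 + 0.0471 = -0.0270
d₁ = -0.0270 / 0.2650 = -0.1019 ≈ -0.10
d₂ = d₁ − σ√T = -0.1019 − 0.2650 = -0.3669 ≈ -0.37
e^(−rT) = e^(−0.048·0.25) = 0.9881
N(d₁) = N(-0.10) = 0.4602;  N(d₂) = N(-0.37) = 0.3557
C = 260·0.4602 − 280·0.9881·0.3557 = 119.6520 − 98.4108 = 21.2412

$21.24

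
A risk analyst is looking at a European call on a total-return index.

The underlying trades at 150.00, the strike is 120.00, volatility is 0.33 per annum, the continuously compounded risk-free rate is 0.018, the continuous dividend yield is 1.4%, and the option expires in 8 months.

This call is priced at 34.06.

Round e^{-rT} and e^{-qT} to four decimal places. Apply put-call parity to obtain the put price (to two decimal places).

4.03

exp(−qT) = exp(−0.014·0.6667) = 0.9907;  exp(−rT) = exp(−0.018·0.6667) = 0.9881
Put-call parity: C − P = S·e^(−qT) − K·e^(−rT) = 150·0.9907 − 120·0.9881 = 148.6050 − 118.5720 = 30.0330
P = C − (C − P) = 34.06 − (30.0330) = 4.0270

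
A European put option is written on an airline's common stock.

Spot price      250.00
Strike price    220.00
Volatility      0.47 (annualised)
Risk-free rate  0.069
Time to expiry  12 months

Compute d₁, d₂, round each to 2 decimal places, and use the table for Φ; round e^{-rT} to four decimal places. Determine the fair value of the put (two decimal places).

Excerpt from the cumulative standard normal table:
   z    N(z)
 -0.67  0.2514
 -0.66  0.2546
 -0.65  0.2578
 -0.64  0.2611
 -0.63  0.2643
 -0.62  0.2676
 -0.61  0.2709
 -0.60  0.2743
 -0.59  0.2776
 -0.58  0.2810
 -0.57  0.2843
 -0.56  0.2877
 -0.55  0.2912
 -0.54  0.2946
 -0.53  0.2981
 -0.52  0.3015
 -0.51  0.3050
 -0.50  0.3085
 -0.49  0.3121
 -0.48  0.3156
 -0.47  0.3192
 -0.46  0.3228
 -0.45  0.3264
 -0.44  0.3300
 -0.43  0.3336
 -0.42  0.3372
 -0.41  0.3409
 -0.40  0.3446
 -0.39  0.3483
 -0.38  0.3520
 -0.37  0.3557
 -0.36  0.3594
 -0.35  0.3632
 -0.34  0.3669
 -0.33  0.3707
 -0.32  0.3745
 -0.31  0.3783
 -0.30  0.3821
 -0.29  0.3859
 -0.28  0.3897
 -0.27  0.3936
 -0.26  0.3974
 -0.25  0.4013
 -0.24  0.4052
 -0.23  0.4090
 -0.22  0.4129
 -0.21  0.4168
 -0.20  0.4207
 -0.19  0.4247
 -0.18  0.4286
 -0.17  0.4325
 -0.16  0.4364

23.55

σ√T = 0.47 × 1.0000 = 0.4700
ln(S/K) + (r + σ²/2)T = ln(250/220) + (0.069 + 0.47²/2)·1 = 0.1278 + 0.1794 = 0.3073
d₁ = 0.3073 / 0.4700 = 0.6538 ⇒ 0.65
d₂ = d₁ − σ√T = 0.6538 − 0.4700 = 0.1838 ⇒ 0.18
exp(−rT) = exp(−0.069·1) = 0.9333
P = 220·0.9333·N(-0.18) − 250·N(-0.65) = 220·0.9333·0.4286 − 250·0.2578 = 88.0027 − 64.4500 = 23.5527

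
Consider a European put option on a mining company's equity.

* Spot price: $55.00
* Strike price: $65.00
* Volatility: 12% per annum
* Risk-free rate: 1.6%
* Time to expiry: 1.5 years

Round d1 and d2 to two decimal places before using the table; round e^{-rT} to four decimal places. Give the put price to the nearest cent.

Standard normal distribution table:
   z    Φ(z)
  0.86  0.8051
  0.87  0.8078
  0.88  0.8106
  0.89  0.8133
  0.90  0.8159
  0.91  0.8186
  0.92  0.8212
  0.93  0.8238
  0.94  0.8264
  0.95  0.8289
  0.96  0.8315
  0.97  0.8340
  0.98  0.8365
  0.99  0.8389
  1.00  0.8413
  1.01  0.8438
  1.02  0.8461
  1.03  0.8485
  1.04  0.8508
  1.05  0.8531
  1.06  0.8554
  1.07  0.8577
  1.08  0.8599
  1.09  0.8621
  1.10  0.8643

$9.26

σ√T = 0.12·√1.5 = 0.1470
d₁ = [ln(55/65) + (0.016 + 0.12²/2)·1.5] / 0.1470 = [-0.1671 + 0.0348] / 0.1470 = -0.8999 which rounds to -0.90
d₂ = d₁ − σ√T = -0.8999 − 0.1470 = -1.0468 which rounds to -1.05
exp(−rT) = exp(−0.016·1.5) = 0.9763
P = 65·0.9763·N(1.05) − 55·N(0.90) = 65·0.9763·0.8531 − 55·0.8159 = 54.1373 − 44.8745 = 9.2628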